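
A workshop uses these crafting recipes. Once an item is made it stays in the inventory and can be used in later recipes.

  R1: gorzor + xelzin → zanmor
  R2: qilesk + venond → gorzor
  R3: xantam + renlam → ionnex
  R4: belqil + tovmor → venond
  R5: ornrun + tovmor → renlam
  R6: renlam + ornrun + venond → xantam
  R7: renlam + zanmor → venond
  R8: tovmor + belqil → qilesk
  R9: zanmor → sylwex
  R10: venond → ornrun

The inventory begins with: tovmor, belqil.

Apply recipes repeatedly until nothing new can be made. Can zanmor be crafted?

No

zanmor would need gorzor and xelzin (R1), but xelzin is never obtained.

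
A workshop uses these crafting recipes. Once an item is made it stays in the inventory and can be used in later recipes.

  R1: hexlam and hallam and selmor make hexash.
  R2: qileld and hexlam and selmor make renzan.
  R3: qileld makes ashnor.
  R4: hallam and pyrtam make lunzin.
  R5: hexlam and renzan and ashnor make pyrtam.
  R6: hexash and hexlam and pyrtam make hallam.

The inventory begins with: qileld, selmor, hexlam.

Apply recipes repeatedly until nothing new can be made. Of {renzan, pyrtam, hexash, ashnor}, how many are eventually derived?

qileld and hexlam and selmor → renzan (R2).
qileld → ashnor (R3).
Using R5, hexlam, renzan, and ashnor make pyrtam.
renzan: reached.
pyrtam: reached.
hexash would need hexlam, hallam, and selmor (R1), but hallam is never obtained.
ashnor: reached.
Reached: renzan, pyrtam, and ashnor — 3 of the 4.

3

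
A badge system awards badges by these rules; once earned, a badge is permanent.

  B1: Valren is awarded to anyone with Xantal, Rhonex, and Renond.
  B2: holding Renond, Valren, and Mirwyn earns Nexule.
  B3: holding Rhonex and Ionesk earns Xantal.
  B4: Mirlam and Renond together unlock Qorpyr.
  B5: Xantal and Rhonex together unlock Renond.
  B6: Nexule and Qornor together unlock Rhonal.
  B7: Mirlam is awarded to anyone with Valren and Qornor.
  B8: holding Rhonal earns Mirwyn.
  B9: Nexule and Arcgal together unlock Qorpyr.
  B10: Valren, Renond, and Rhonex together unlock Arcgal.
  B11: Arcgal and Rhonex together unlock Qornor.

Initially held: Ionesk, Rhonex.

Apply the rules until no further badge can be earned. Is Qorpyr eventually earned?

With Rhonex and Ionesk, Xantal is earned (B3).
With Xantal and Rhonex, Renond is earned (B5).
With Xantal, Rhonex, and Renond, Valren is earned (B1).
With Valren, Renond, and Rhonex, Arcgal is earned (B10).
With Arcgal and Rhonex, Qornor is earned (B11).
With Valren and Qornor, Mirlam is earned (B7).
With Mirlam and Renond, Qorpyr is earned (B4).

Yes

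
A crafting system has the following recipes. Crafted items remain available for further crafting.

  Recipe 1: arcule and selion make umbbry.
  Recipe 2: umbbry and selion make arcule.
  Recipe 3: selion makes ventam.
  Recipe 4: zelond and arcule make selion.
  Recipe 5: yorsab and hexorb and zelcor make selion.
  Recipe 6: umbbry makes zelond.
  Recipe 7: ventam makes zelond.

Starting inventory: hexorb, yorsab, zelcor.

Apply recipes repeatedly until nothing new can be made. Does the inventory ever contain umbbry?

No

umbbry would need arcule and selion (Recipe 1), but arcule is never obtained.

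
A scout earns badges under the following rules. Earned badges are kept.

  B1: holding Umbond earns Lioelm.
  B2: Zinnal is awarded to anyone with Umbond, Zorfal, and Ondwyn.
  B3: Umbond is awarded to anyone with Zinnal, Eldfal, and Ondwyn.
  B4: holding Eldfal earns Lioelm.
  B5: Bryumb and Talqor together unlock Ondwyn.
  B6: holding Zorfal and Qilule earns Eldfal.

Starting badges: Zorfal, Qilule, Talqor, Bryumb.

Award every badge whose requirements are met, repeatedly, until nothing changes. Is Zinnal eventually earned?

No

Zinnal would need Umbond, Zorfal, and Ondwyn (B2), but Umbond is never earned.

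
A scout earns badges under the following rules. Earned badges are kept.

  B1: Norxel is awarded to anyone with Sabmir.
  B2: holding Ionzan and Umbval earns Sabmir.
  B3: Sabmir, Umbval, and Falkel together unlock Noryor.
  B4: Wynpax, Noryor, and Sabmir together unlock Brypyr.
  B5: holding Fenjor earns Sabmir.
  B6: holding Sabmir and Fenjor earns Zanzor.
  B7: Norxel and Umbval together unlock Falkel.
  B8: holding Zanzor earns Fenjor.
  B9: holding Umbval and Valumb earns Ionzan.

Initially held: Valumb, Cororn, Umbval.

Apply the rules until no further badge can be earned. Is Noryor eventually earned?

With Umbval and Valumb, Ionzan is earned (B9).
With Ionzan and Umbval, Sabmir is earned (B2).
With Sabmir, Norxel is earned (B1).
With Norxel and Umbval, Falkel is earned (B7).
With Sabmir, Umbval, and Falkel, Noryor is earned (B3).

Yes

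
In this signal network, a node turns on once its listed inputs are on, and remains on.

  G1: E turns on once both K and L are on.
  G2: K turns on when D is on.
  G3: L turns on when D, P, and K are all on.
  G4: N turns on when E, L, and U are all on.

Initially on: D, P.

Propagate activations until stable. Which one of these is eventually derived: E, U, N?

G2: D on → K on.
G3: D, P, and K on → L on.
G1: K and L on → E on.
N would need E, L, and U (G4), but U never turns on. No rule produces U, and it is not given.

E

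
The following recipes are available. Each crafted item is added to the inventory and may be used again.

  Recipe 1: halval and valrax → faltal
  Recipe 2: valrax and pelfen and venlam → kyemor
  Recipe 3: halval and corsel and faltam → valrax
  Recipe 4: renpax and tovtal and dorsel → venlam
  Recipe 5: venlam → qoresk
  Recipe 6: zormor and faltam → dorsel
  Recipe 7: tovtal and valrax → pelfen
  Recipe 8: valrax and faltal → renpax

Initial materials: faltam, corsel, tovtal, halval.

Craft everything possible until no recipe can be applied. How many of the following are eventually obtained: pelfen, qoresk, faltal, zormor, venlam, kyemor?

2

Using Recipe 3, halval, corsel, and faltam make valrax.
Using Recipe 1, halval and valrax make faltal.
tovtal and valrax → pelfen (Recipe 7).
pelfen: reached.
qoresk would need venlam (Recipe 5), but venlam is never obtained.
faltal: reached.
No rule produces zormor, and it is not given.
venlam would need renpax, tovtal, and dorsel (Recipe 4), but dorsel is never obtained.
kyemor would need valrax, pelfen, and venlam (Recipe 2), but venlam is never obtained.
Reached: pelfen and faltal — 2 of the 6.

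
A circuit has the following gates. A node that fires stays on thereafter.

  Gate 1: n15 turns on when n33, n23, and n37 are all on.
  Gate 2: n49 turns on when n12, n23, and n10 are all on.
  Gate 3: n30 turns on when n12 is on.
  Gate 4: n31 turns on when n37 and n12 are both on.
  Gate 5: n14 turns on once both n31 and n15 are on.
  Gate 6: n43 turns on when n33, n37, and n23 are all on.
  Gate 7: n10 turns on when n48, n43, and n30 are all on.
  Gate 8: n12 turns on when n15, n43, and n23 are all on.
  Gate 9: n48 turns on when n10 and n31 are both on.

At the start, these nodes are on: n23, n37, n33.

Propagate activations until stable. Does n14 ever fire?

n33, n37, and n23 are on, so n43 turns on (Gate 6).
Gate 1: n33, n23, and n37 on → n15 on.
Gate 8: n15, n43, and n23 on → n12 on.
Gate 4: n37 and n12 on → n31 on.
Gate 5: n31 and n15 on → n14 on.

Yes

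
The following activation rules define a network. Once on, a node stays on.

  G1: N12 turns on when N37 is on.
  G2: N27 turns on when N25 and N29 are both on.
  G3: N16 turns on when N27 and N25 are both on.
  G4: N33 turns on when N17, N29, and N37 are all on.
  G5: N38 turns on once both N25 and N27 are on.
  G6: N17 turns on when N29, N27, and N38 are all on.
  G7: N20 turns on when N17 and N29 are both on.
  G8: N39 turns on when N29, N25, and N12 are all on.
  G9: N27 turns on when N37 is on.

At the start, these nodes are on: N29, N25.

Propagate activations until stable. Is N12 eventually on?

No

N12 would need N37 (G1), but N37 never turns on.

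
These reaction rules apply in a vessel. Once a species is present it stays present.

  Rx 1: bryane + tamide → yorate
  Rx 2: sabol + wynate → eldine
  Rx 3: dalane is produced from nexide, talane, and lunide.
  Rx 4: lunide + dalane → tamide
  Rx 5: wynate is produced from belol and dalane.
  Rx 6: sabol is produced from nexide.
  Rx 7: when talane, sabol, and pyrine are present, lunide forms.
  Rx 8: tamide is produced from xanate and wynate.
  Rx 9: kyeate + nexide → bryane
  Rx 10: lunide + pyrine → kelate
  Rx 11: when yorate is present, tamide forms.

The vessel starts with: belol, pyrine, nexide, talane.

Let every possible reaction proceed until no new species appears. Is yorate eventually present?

No

yorate would need bryane and tamide (Rx 1), but bryane never forms.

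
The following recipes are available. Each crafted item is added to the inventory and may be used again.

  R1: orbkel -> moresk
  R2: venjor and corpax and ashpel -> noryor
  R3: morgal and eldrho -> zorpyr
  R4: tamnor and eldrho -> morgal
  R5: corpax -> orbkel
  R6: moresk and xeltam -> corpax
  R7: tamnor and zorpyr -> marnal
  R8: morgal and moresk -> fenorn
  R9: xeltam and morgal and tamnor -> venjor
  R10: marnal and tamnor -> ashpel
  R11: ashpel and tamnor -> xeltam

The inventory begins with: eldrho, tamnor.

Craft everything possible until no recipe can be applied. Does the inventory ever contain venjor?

Yes

tamnor and eldrho -> morgal (R4).
Using R3, morgal and eldrho make zorpyr.
tamnor and zorpyr -> marnal (R7).
Using R10, marnal and tamnor make ashpel.
Using R11, ashpel and tamnor make xeltam.
Using R9, xeltam, morgal, and tamnor make venjor.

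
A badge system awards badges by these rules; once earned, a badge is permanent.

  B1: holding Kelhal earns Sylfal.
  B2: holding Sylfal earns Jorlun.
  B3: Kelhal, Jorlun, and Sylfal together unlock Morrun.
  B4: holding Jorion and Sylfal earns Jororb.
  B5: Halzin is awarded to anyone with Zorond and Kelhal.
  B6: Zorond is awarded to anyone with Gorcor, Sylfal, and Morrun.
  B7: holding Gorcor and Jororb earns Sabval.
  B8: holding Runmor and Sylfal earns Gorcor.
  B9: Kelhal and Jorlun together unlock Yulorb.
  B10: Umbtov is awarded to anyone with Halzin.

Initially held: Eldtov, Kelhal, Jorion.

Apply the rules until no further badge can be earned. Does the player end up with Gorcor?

Gorcor would need Runmor and Sylfal (B8), but Runmor is never earned.

No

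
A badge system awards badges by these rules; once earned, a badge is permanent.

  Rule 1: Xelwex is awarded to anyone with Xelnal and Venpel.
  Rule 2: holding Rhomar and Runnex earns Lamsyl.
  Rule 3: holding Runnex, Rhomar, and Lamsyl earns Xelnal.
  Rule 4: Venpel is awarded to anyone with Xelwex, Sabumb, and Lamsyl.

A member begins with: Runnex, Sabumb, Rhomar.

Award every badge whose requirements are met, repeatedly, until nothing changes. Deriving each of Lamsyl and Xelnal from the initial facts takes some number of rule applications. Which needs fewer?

Lamsyl: With Rhomar and Runnex, Lamsyl is earned (Rule 2). [1 rule application]
Xelnal: With Rhomar and Runnex, Lamsyl is earned (Rule 2). With Runnex, Rhomar, and Lamsyl, Xelnal is earned (Rule 3). [2 rule applications]
Lamsyl needs fewer.

Lamsyl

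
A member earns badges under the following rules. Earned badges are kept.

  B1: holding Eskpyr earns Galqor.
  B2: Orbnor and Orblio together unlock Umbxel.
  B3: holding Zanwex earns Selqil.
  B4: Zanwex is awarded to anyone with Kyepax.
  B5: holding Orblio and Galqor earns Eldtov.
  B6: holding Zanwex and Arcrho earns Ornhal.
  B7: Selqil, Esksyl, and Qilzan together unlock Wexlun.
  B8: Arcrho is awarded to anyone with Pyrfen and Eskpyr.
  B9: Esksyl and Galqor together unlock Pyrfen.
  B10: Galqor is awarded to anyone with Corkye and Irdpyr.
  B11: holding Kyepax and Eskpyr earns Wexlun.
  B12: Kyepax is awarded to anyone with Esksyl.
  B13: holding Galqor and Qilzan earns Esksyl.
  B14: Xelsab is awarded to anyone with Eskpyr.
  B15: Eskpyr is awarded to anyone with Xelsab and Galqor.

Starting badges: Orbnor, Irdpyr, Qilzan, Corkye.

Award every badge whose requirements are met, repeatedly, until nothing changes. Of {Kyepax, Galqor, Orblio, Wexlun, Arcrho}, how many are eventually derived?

3

With Corkye and Irdpyr, Galqor is earned (B10).
With Galqor and Qilzan, Esksyl is earned (B13).
With Esksyl, Kyepax is earned (B12).
With Kyepax, Zanwex is earned (B4).
With Zanwex, Selqil is earned (B3).
With Selqil, Esksyl, and Qilzan, Wexlun is earned (B7).
Kyepax: reached.
Galqor: reached.
No rule produces Orblio, and it is not given.
Wexlun: reached.
Arcrho would need Pyrfen and Eskpyr (B8), but Eskpyr is never earned.
Reached: Kyepax, Galqor, and Wexlun — 3 of the 5.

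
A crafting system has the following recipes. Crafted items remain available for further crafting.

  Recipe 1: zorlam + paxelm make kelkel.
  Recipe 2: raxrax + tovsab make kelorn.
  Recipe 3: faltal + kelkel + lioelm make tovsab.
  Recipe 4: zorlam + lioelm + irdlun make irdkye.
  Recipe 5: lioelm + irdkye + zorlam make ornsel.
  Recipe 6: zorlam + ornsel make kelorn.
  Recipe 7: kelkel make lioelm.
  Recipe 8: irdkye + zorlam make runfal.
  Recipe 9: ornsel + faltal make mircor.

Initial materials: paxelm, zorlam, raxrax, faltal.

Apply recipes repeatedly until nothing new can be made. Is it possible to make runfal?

No

runfal would need irdkye and zorlam (Recipe 8), but irdkye is never obtained.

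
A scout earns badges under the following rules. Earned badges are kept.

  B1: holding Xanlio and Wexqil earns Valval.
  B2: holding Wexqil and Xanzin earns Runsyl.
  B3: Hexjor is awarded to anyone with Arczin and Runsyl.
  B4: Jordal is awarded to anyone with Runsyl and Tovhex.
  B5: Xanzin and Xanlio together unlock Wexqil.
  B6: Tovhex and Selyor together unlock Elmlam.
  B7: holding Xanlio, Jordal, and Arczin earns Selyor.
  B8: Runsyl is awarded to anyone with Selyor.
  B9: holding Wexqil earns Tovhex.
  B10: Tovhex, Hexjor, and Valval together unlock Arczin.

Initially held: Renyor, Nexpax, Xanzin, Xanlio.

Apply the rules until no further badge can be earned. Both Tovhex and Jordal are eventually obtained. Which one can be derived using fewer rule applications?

Tovhex

Tovhex: With Xanzin and Xanlio, Wexqil is earned (B5). With Wexqil, Tovhex is earned (B9). [2 rule applications]
Jordal: With Xanzin and Xanlio, Wexqil is earned (B5). With Wexqil and Xanzin, Runsyl is earned (B2). With Wexqil, Tovhex is earned (B9). With Runsyl and Tovhex, Jordal is earned (B4). [4 rule applications]
Tovhex needs fewer.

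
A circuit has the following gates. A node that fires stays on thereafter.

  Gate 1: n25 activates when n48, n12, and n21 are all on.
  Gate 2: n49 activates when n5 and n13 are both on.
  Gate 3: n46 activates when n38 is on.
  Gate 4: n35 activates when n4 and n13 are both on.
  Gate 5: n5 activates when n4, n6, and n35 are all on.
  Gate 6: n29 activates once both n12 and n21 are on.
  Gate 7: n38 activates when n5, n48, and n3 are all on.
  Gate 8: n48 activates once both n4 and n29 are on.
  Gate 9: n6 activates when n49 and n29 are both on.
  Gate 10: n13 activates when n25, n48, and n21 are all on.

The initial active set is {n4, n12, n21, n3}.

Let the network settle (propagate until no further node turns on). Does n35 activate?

n12 and n21 are on, so n29 activates (Gate 6).
n4 and n29 are on, so n48 activates (Gate 8).
n48, n12, and n21 are on, so n25 activates (Gate 1).
Gate 10: n25, n48, and n21 on → n13 on.
Gate 4: n4 and n13 on → n35 on.

Yes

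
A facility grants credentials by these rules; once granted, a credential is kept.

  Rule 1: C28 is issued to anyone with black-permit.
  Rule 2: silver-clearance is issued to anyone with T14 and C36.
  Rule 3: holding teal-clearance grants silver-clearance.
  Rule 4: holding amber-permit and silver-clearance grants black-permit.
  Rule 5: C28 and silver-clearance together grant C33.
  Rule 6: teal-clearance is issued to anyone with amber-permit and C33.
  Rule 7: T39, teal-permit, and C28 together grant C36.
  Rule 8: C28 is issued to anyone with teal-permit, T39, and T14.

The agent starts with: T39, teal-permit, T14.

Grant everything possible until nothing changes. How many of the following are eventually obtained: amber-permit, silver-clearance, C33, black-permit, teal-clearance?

2

Holding teal-permit, T39, and T14 grants C28 (Rule 8).
Holding T39, teal-permit, and C28 grants C36 (Rule 7).
Holding T14 and C36 grants silver-clearance (Rule 2).
Holding C28 and silver-clearance grants C33 (Rule 5).
No rule produces amber-permit, and it is not given.
silver-clearance: reached.
C33: reached.
black-permit would need amber-permit and silver-clearance (Rule 4), but amber-permit is never granted.
teal-clearance would need amber-permit and C33 (Rule 6), but amber-permit is never granted.
Reached: silver-clearance and C33 — 2 of the 5.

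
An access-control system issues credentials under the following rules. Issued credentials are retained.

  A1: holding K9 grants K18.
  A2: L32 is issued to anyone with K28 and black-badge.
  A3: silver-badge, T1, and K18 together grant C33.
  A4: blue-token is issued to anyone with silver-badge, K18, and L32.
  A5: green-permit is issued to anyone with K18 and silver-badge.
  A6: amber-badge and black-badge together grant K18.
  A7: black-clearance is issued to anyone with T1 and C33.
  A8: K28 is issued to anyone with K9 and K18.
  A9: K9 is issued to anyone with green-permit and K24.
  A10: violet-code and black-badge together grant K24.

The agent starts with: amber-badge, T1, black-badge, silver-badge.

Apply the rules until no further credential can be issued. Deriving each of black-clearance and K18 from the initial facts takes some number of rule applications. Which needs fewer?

K18: Holding amber-badge and black-badge grants K18 (A6). [1 rule application]
black-clearance: Holding amber-badge and black-badge grants K18 (A6). Holding silver-badge, T1, and K18 grants C33 (A3). Holding T1 and C33 grants black-clearance (A7). [3 rule applications]
K18 needs fewer.

K18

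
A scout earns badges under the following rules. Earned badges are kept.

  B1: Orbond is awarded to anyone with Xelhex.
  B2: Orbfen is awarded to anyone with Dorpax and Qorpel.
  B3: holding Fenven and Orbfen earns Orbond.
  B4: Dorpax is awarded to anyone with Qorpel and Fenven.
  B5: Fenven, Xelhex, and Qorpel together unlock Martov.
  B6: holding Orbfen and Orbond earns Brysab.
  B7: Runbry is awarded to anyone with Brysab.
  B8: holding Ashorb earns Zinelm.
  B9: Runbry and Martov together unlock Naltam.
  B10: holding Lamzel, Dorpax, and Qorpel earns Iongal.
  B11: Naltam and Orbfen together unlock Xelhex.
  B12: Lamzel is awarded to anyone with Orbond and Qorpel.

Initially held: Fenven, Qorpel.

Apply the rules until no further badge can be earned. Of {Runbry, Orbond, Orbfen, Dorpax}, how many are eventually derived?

With Qorpel and Fenven, Dorpax is earned (B4).
With Dorpax and Qorpel, Orbfen is earned (B2).
With Fenven and Orbfen, Orbond is earned (B3).
With Orbfen and Orbond, Brysab is earned (B6).
With Brysab, Runbry is earned (B7).
Runbry: reached.
Orbond: reached.
Orbfen: reached.
Dorpax: reached.
All 4 are reached.

4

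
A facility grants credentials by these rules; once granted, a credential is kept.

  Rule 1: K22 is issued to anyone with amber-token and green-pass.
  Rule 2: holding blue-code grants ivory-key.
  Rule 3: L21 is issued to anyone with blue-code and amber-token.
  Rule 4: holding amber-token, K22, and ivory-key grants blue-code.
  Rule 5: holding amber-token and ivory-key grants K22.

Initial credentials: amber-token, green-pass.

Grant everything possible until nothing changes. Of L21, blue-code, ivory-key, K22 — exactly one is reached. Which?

K22

Holding amber-token and green-pass grants K22 (Rule 1).
blue-code would need amber-token, K22, and ivory-key (Rule 4), but ivory-key is never granted. L21 would need blue-code and amber-token (Rule 3), but blue-code is never granted. ivory-key would need blue-code (Rule 2), but blue-code is never granted.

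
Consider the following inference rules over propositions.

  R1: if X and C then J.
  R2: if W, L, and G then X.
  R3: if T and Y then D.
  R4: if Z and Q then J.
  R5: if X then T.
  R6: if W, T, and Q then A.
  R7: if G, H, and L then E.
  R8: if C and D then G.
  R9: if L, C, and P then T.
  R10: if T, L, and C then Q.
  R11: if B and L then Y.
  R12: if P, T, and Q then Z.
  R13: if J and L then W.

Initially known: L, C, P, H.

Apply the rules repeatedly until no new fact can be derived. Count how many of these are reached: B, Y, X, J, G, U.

1

From L, C, and P, R9 gives T.
T, L, and C hold, so Q follows (R10).
P, T, and Q hold, so Z follows (R12).
Z and Q hold, so J follows (R4).
No rule produces B, and it is not given.
Y would need B and L (R11), but B is never established.
X would need W, L, and G (R2), but G is never established.
J: reached.
G would need C and D (R8), but D is never established.
No rule produces U, and it is not given.
Reached: J — 1 of the 6.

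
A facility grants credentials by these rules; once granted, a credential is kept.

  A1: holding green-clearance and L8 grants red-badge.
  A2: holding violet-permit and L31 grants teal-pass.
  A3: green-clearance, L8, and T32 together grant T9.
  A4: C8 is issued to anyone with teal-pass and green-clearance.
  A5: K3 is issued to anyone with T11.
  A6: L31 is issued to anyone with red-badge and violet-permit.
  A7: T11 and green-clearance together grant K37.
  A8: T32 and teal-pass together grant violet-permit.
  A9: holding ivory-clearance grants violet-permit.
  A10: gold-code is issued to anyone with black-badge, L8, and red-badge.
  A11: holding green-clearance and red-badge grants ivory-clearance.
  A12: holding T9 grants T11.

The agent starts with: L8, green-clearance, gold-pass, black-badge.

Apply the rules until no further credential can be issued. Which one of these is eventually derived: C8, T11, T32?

Holding green-clearance and L8 grants red-badge (A1).
Holding green-clearance and red-badge grants ivory-clearance (A11).
Holding ivory-clearance grants violet-permit (A9).
Holding red-badge and violet-permit grants L31 (A6).
Holding violet-permit and L31 grants teal-pass (A2).
Holding teal-pass and green-clearance grants C8 (A4).
T11 would need T9 (A12), but T9 is never granted. No rule produces T32, and it is not given.

C8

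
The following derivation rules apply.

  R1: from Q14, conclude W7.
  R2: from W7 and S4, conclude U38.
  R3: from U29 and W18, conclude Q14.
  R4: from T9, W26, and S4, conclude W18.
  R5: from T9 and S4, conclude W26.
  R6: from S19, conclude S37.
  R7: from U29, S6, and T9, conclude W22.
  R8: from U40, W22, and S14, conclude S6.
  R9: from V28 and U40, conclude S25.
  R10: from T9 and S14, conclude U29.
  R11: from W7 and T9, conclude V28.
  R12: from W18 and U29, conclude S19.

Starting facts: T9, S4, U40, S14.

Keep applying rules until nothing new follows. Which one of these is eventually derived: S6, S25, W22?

From T9 and S14, R10 gives U29.
T9 and S4 hold, so W26 follows (R5).
T9, W26, and S4 hold, so W18 follows (R4).
From U29 and W18, R3 gives Q14.
Q14 holds, so W7 follows (R1).
W7 and T9 hold, so V28 follows (R11).
V28 and U40 hold, so S25 follows (R9).
W22 would need U29, S6, and T9 (R7), but S6 is never established. S6 would need U40, W22, and S14 (R8), but W22 is never established.

S25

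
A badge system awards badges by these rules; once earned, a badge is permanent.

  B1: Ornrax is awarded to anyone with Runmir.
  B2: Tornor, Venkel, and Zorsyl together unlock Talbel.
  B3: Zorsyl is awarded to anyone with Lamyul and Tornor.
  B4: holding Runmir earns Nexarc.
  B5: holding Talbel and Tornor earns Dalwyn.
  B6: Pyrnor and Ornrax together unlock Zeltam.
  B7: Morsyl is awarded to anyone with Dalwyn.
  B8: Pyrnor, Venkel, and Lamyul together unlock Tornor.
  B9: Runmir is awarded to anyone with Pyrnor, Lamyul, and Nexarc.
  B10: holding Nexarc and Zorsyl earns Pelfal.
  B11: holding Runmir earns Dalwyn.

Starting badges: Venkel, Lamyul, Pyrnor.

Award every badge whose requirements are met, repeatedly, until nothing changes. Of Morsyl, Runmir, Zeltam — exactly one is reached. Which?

Morsyl

With Pyrnor, Venkel, and Lamyul, Tornor is earned (B8).
With Lamyul and Tornor, Zorsyl is earned (B3).
With Tornor, Venkel, and Zorsyl, Talbel is earned (B2).
With Talbel and Tornor, Dalwyn is earned (B5).
With Dalwyn, Morsyl is earned (B7).
Zeltam would need Pyrnor and Ornrax (B6), but Ornrax is never earned. Runmir would need Pyrnor, Lamyul, and Nexarc (B9), but Nexarc is never earned.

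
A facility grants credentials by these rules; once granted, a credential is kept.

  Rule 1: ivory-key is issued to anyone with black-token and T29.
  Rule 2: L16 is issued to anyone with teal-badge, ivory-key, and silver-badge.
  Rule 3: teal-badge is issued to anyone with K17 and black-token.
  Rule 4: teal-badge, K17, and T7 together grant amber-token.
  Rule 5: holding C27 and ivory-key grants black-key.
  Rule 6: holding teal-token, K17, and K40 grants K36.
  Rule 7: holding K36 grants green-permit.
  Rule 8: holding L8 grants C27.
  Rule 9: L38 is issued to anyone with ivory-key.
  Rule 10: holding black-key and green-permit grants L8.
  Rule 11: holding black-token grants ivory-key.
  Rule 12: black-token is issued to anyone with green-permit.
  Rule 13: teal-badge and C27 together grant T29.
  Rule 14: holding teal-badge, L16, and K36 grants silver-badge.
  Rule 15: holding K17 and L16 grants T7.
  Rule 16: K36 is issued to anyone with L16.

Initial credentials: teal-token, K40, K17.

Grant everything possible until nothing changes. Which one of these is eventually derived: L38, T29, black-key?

L38

Holding teal-token, K17, and K40 grants K36 (Rule 6).
Holding K36 grants green-permit (Rule 7).
Holding green-permit grants black-token (Rule 12).
Holding black-token grants ivory-key (Rule 11).
Holding ivory-key grants L38 (Rule 9).
T29 would need teal-badge and C27 (Rule 13), but C27 is never granted. black-key would need C27 and ivory-key (Rule 5), but C27 is never granted.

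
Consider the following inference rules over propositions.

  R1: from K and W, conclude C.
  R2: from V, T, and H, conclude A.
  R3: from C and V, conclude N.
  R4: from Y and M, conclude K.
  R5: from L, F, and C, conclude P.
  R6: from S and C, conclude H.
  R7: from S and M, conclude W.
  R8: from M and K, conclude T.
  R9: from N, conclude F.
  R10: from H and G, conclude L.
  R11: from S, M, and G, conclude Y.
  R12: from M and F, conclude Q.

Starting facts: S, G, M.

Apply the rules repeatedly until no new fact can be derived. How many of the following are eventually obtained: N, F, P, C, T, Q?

2

S, M, and G hold, so Y follows (R11).
From S and M, R7 gives W.
From Y and M, R4 gives K.
M and K hold, so T follows (R8).
From K and W, R1 gives C.
N would need C and V (R3), but V is never established.
F would need N (R9), but N is never established.
P would need L, F, and C (R5), but F is never established.
C: reached.
T: reached.
Q would need M and F (R12), but F is never established.
Reached: C and T — 2 of the 6.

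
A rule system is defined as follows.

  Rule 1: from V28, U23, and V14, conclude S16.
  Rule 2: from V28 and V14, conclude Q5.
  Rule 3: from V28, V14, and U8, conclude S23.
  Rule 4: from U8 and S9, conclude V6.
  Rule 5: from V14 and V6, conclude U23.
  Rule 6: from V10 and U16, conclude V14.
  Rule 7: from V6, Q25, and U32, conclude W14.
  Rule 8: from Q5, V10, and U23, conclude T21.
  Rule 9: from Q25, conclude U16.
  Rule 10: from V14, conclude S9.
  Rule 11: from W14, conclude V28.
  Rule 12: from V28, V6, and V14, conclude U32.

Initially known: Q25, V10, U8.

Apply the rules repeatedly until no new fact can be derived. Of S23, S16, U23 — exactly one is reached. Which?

U23

From Q25, Rule 9 gives U16.
From V10 and U16, Rule 6 gives V14.
From V14, Rule 10 gives S9.
From U8 and S9, Rule 4 gives V6.
V14 and V6 hold, so U23 follows (Rule 5).
S23 would need V28, V14, and U8 (Rule 3), but V28 is never established. S16 would need V28, U23, and V14 (Rule 1), but V28 is never established.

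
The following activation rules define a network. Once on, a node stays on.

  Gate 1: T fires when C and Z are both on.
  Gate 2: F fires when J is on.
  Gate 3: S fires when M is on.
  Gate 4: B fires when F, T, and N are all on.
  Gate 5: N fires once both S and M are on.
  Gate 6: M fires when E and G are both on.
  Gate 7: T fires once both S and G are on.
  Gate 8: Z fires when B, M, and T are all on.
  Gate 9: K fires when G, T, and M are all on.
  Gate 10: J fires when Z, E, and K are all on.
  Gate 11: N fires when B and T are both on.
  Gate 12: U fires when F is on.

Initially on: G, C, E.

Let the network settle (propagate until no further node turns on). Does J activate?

J would need Z, E, and K (Gate 10), but Z never turns on.

No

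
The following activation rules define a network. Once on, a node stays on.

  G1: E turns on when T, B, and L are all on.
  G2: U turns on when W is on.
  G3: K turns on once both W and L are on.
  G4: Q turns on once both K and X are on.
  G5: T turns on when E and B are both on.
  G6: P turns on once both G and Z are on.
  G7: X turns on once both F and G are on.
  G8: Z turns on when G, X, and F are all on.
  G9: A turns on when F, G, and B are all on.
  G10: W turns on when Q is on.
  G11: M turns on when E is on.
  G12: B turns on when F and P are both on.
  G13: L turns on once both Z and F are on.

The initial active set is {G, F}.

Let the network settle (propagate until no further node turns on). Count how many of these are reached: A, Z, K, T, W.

2

G7: F and G on → X on.
G8: G, X, and F on → Z on.
G and Z are on, so P turns on (G6).
G12: F and P on → B on.
F, G, and B are on, so A turns on (G9).
A: reached.
Z: reached.
K would need W and L (G3), but W never turns on.
T would need E and B (G5), but E never turns on.
W would need Q (G10), but Q never turns on.
Reached: A and Z — 2 of the 5.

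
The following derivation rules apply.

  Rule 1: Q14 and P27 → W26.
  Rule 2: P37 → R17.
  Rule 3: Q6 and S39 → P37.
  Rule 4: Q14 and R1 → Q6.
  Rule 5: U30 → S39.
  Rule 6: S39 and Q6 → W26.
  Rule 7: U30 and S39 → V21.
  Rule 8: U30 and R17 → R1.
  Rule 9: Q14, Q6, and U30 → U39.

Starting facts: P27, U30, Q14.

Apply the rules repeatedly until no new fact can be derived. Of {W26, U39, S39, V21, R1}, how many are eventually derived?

3

U30 holds, so S39 follows (Rule 5).
From Q14 and P27, Rule 1 gives W26.
U30 and S39 hold, so V21 follows (Rule 7).
W26: reached.
U39 would need Q14, Q6, and U30 (Rule 9), but Q6 is never established.
S39: reached.
V21: reached.
R1 would need U30 and R17 (Rule 8), but R17 is never established.
Reached: W26, S39, and V21 — 3 of the 5.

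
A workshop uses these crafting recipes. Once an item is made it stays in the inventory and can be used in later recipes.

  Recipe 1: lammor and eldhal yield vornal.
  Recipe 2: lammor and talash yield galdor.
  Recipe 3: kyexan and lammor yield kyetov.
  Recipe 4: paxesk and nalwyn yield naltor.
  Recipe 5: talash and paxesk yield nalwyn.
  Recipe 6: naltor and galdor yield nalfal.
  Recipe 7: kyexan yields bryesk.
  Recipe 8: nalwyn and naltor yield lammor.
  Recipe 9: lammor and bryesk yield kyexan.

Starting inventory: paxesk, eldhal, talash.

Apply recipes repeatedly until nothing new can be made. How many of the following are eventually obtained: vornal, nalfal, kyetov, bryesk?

Using Recipe 5, talash and paxesk make nalwyn.
paxesk and nalwyn → naltor (Recipe 4).
Using Recipe 8, nalwyn and naltor make lammor.
lammor and eldhal → vornal (Recipe 1).
lammor and talash → galdor (Recipe 2).
Using Recipe 6, naltor and galdor make nalfal.
vornal: reached.
nalfal: reached.
kyetov would need kyexan and lammor (Recipe 3), but kyexan is never obtained.
bryesk would need kyexan (Recipe 7), but kyexan is never obtained.
Reached: vornal and nalfal — 2 of the 4.

2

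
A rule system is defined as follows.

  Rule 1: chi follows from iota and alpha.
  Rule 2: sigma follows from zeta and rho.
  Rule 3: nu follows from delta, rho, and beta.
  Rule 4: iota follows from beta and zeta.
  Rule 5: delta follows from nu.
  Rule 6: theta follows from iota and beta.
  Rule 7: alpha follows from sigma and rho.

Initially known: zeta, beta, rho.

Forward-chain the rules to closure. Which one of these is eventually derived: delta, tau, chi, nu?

From beta and zeta, Rule 4 gives iota.
From zeta and rho, Rule 2 gives sigma.
sigma and rho hold, so alpha follows (Rule 7).
From iota and alpha, Rule 1 gives chi.
No rule produces tau, and it is not given. delta would need nu (Rule 5), but nu is never established. nu would need delta, rho, and beta (Rule 3), but delta is never established.

chi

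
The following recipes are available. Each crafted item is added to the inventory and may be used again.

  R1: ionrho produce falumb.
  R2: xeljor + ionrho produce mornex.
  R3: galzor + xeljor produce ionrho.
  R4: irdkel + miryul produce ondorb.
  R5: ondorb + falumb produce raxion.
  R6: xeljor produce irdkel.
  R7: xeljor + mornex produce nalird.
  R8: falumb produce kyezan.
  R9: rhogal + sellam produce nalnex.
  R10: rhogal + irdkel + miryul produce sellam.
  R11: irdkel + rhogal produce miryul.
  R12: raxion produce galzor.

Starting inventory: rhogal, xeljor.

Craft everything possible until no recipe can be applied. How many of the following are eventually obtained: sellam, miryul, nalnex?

3

xeljor → irdkel (R6).
Using R11, irdkel and rhogal make miryul.
rhogal + irdkel + miryul → sellam (R10).
Using R9, rhogal and sellam make nalnex.
sellam: reached.
miryul: reached.
nalnex: reached.
All 3 are reached.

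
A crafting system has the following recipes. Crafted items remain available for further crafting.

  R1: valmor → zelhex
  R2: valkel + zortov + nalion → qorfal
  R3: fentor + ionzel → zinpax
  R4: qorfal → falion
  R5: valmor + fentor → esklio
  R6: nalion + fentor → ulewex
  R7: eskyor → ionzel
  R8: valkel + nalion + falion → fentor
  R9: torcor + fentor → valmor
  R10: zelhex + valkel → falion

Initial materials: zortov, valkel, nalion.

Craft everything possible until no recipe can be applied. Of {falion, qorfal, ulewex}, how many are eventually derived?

valkel + zortov + nalion → qorfal (R2).
Using R4, qorfal makes falion.
valkel + nalion + falion → fentor (R8).
Using R6, nalion and fentor make ulewex.
falion: reached.
qorfal: reached.
ulewex: reached.
All 3 are reached.

3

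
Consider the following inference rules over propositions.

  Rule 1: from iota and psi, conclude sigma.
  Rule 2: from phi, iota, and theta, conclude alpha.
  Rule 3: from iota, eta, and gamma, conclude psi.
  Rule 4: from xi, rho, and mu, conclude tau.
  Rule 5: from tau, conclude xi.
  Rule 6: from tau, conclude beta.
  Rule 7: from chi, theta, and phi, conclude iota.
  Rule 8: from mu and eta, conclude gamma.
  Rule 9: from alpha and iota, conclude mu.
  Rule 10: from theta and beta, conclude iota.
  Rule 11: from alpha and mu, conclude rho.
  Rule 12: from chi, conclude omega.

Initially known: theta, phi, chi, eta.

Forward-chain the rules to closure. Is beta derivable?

No

beta would need tau (Rule 6), but tau is never established.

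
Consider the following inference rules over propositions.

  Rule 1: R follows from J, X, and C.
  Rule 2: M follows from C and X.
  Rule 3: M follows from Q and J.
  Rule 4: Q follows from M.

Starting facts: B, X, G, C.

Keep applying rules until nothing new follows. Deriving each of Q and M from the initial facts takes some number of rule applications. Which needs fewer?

M: C and X hold, so M follows (Rule 2). [1 rule application]
Q: C and X hold, so M follows (Rule 2). M holds, so Q follows (Rule 4). [2 rule applications]
M needs fewer.

M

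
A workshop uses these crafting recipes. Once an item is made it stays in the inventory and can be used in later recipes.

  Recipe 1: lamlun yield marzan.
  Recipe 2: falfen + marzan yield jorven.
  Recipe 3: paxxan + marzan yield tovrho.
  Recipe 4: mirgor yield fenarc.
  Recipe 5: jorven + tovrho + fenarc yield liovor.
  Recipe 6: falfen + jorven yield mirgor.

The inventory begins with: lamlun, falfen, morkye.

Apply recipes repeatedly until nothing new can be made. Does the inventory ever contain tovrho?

No

tovrho would need paxxan and marzan (Recipe 3), but paxxan is never obtained.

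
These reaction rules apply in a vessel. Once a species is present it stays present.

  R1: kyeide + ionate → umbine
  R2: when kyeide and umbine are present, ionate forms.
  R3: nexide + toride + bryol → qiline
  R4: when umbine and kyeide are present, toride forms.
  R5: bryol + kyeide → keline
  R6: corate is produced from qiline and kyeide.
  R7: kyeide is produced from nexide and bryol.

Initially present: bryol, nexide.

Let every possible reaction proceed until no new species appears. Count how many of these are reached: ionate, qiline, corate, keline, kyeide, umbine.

nexide and bryol present → kyeide forms (R7).
bryol and kyeide present → keline forms (R5).
ionate would need kyeide and umbine (R2), but umbine never forms.
qiline would need nexide, toride, and bryol (R3), but toride never forms.
corate would need qiline and kyeide (R6), but qiline never forms.
keline: reached.
kyeide: reached.
umbine would need kyeide and ionate (R1), but ionate never forms.
Reached: keline and kyeide — 2 of the 6.

2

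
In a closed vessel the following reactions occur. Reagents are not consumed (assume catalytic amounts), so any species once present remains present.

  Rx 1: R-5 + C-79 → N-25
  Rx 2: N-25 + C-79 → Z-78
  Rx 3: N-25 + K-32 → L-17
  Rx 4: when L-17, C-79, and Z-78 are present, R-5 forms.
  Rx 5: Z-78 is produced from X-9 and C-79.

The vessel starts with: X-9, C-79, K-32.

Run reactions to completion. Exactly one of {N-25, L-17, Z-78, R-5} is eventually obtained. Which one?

Z-78

X-9 and C-79 present → Z-78 forms (Rx 5).
L-17 would need N-25 and K-32 (Rx 3), but N-25 never forms. R-5 would need L-17, C-79, and Z-78 (Rx 4), but L-17 never forms. N-25 would need R-5 and C-79 (Rx 1), but R-5 never forms.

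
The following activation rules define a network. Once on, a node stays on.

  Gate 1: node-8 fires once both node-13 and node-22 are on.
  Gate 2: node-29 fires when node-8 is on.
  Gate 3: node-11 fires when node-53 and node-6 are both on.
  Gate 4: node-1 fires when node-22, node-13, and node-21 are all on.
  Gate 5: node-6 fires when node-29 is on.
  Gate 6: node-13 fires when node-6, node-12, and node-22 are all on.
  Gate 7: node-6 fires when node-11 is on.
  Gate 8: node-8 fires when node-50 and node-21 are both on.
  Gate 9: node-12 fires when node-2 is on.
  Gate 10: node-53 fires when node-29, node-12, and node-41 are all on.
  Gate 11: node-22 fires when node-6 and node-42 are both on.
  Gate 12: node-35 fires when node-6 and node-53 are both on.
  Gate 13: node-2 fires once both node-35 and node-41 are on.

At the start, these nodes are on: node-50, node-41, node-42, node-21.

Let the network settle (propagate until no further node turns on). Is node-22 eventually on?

Yes

Gate 8: node-50 and node-21 on → node-8 on.
Gate 2: node-8 on → node-29 on.
Gate 5: node-29 on → node-6 on.
node-6 and node-42 are on, so node-22 fires (Gate 11).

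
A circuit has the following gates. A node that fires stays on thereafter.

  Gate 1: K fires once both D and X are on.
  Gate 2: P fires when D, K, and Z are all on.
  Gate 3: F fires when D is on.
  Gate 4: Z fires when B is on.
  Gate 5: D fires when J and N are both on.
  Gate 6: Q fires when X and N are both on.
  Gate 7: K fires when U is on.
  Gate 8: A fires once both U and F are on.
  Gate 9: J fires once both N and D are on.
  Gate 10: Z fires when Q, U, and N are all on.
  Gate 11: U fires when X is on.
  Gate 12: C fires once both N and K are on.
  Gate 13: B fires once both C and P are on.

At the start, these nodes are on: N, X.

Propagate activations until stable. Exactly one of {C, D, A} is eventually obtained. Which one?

Gate 11: X on → U on.
Gate 7: U on → K on.
Gate 12: N and K on → C on.
D would need J and N (Gate 5), but J never turns on. A would need U and F (Gate 8), but F never turns on.

C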